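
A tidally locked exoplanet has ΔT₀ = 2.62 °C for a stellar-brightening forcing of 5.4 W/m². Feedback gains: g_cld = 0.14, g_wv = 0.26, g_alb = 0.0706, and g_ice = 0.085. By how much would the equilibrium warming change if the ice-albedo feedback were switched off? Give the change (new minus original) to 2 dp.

Original: g = 0.5556, ΔT = 2.62/(1−0.5556) = 5.8956 °C.
Without ice-albedo: g' = 0.4706, ΔT' = 2.62/(1−0.4706) = 4.9490 °C.
Change = 4.9490 − 5.8956 = -0.95 °C.

-0.95 °C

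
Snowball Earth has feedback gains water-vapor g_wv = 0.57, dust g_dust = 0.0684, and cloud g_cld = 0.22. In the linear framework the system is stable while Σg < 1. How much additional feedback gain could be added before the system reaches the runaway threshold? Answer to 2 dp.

0.14

Current total gain = 0.57 + 0.0684 + 0.22 = 0.8584.
Margin to runaway = 1 − 0.8584 = 0.14.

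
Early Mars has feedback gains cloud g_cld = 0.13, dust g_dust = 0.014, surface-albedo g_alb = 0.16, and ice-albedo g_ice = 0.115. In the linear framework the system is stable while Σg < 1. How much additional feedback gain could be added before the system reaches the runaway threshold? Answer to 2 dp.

0.58

Current total gain = 0.13 + 0.014 + 0.16 + 0.115 = 0.419.
Margin to runaway = 1 − 0.419 = 0.58.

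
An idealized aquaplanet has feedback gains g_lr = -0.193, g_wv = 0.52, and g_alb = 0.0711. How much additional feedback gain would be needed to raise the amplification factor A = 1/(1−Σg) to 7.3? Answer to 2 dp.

Current total gain = 0.3981.
Target gain for A = 7.3: g* = 1 − 1/7.3 = 0.863.
Additional gain needed = 0.863 − 0.3981 = 0.46.

0.46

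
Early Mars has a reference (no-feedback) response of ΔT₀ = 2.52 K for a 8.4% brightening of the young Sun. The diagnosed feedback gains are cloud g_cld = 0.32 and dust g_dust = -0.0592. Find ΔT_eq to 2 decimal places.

Total gain g = 0.32 − 0.0592 = 0.2608.
Amplification A = 1/(1 − 0.2608) = 1.353.
ΔT = 2.52 × 1.353 = 3.41 K.

3.41 K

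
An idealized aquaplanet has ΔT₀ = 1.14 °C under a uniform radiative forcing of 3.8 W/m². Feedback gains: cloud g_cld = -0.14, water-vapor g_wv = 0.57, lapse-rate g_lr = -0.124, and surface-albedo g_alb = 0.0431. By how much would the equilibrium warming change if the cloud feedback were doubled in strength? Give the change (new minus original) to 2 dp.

Original: g = 0.3491, ΔT = 1.14/(1−0.3491) = 1.7514 °C.
With doubled cloud: g' = 0.2091, ΔT' = 1.14/(1−0.2091) = 1.4414 °C.
Change = 1.4414 − 1.7514 = -0.31 °C.

-0.31 °C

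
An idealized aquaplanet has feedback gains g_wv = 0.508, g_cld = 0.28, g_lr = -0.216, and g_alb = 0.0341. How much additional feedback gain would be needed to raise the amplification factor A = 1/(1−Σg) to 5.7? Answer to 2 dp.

0.22

Current total gain = 0.6061.
Target gain for A = 5.7: g* = 1 − 1/5.7 = 0.8246.
Additional gain needed = 0.8246 − 0.6061 = 0.22.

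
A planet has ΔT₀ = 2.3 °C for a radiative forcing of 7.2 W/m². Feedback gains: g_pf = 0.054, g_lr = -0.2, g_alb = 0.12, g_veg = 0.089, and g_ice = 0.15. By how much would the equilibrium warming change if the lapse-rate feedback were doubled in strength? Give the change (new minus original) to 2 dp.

Original: g = 0.213, ΔT = 2.3/(1−0.213) = 2.9225 °C.
With doubled lapse-rate: g' = 0.013, ΔT' = 2.3/(1−0.013) = 2.3303 °C.
Change = 2.3303 − 2.9225 = -0.59 °C.

-0.59 °C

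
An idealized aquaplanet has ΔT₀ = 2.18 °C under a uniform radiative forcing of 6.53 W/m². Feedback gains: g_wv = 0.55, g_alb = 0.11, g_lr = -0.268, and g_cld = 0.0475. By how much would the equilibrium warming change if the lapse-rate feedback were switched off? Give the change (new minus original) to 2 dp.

3.56 °C

Original: g = 0.4395, ΔT = 2.18/(1−0.4395) = 3.8894 °C.
Without lapse-rate: g' = 0.7075, ΔT' = 2.18/(1−0.7075) = 7.4530 °C.
Change = 7.4530 − 3.8894 = 3.56 °C.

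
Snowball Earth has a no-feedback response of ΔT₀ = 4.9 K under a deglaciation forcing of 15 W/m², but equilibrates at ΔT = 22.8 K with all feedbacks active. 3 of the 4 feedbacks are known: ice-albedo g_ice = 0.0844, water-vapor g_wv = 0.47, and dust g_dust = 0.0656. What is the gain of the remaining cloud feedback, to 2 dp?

0.17

Amplification A = ΔT/ΔT₀ = 22.8/4.9 = 4.653.
Total gain g = 1 − 1/A = 1 − 1/4.653 = 0.7851.
Known gains sum to 0.0844 + 0.47 + 0.0656 = 0.62.
g_cld = 0.7851 − 0.62 = 0.17.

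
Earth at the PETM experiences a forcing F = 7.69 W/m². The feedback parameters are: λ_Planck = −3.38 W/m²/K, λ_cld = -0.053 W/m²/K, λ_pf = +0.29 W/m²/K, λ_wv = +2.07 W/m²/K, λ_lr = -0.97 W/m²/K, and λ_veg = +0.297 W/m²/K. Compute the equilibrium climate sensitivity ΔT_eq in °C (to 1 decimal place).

4.4 °C

Net feedback parameter λ = (−3.38) + (-0.053) + (+0.29) + (+2.07) + (-0.97) + (+0.297) = -1.746 W/m²/K.
ΔT = −F/λ = −7.69/(-1.746) = 4.4 °C.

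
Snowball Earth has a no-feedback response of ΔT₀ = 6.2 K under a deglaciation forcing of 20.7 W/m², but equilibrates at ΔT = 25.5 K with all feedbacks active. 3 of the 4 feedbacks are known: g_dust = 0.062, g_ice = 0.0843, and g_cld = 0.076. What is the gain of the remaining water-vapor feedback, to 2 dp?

0.53

Amplification A = ΔT/ΔT₀ = 25.5/6.2 = 4.113.
Total gain g = 1 − 1/A = 1 − 1/4.113 = 0.7569.
Known gains sum to 0.062 + 0.0843 + 0.076 = 0.2223.
g_wv = 0.7569 − 0.2223 = 0.53.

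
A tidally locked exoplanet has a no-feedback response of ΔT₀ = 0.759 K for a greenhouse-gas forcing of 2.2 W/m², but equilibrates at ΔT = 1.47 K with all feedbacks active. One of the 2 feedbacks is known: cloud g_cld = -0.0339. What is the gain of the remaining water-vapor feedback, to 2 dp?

Amplification A = ΔT/ΔT₀ = 1.47/0.759 = 1.937.
Total gain g = 1 − 1/A = 1 − 1/1.937 = 0.4837.
The known gain is -0.0339.
g_wv = 0.4837 + 0.0339 = 0.52.

0.52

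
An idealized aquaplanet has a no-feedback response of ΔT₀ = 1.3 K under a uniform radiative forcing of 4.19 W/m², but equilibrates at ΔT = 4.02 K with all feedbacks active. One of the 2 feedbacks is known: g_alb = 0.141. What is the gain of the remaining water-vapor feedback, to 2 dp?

Amplification A = ΔT/ΔT₀ = 4.02/1.3 = 3.092.
Total gain g = 1 − 1/A = 1 − 1/3.092 = 0.6766.
The known gain is 0.141.
g_wv = 0.6766 − 0.141 = 0.54.

0.54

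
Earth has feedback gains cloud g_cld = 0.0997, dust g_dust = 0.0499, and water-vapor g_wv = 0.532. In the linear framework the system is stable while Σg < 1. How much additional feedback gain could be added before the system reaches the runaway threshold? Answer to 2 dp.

Current total gain = 0.0997 + 0.0499 + 0.532 = 0.6816.
Margin to runaway = 1 − 0.6816 = 0.32.

0.32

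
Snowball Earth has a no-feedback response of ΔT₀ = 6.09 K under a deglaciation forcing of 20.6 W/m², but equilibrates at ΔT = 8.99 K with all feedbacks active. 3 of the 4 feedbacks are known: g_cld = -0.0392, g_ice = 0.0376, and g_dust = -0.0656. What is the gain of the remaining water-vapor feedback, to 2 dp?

Amplification A = ΔT/ΔT₀ = 8.99/6.09 = 1.476.
Total gain g = 1 − 1/A = 1 − 1/1.476 = 0.3225.
Known gains sum to -0.0392 + 0.0376 − 0.0656 = -0.0672.
g_wv = 0.3225 + 0.0672 = 0.39.

0.39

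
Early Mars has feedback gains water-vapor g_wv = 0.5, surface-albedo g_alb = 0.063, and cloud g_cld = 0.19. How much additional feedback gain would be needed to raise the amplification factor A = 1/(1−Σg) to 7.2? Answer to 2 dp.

Current total gain = 0.753.
Target gain for A = 7.2: g* = 1 − 1/7.2 = 0.8611.
Additional gain needed = 0.8611 − 0.753 = 0.11.

0.11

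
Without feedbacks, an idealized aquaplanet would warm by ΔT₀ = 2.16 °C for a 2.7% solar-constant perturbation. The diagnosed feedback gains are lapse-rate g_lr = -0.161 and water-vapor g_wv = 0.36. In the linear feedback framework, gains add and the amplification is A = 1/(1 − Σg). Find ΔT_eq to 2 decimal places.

2.70 °C

Total gain g = -0.161 + 0.36 = 0.199.
Amplification A = 1/(1 − 0.199) = 1.248.
ΔT = 2.16 × 1.248 = 2.70 °C.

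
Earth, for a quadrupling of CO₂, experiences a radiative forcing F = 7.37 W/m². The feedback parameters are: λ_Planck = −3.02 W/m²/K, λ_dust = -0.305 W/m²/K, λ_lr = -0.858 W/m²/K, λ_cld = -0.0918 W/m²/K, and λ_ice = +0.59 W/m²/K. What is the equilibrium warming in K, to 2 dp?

2.00 K

Net feedback parameter λ = (−3.02) + (-0.305) + (-0.858) + (-0.0918) + (+0.59) = -3.6848 W/m²/K.
ΔT = −F/λ = −7.37/(-3.6848) = 2.00 K.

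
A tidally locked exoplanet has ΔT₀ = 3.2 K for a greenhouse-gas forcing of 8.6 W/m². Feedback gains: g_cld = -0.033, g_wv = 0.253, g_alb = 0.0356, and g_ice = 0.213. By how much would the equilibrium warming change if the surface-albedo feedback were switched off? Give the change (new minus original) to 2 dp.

-0.38 K

Original: g = 0.4686, ΔT = 3.2/(1−0.4686) = 6.0218 K.
Without surface-albedo: g' = 0.433, ΔT' = 3.2/(1−0.433) = 5.6437 K.
Change = 5.6437 − 6.0218 = -0.38 K.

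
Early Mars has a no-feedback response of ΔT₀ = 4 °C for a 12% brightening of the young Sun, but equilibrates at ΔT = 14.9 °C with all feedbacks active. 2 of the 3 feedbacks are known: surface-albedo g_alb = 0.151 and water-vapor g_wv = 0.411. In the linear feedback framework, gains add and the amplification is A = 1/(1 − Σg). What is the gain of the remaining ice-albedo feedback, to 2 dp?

Amplification A = ΔT/ΔT₀ = 14.9/4 = 3.725.
Total gain g = 1 − 1/A = 1 − 1/3.725 = 0.7315.
Known gains sum to 0.151 + 0.411 = 0.562.
g_ice = 0.7315 − 0.562 = 0.17.

0.17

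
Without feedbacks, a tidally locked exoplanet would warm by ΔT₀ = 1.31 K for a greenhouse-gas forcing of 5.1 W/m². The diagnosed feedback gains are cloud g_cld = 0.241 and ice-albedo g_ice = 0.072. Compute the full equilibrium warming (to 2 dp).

Total gain g = 0.241 + 0.072 = 0.313.
Amplification A = 1/(1 − 0.313) = 1.456.
ΔT = 1.31 × 1.456 = 1.91 K.

1.91 K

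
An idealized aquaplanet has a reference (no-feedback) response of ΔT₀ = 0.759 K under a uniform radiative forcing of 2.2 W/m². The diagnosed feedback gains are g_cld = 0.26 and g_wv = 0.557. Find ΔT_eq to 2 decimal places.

4.15 K

Total gain g = 0.26 + 0.557 = 0.817.
Amplification A = 1/(1 − 0.817) = 5.464.
ΔT = 0.759 × 5.464 = 4.15 K.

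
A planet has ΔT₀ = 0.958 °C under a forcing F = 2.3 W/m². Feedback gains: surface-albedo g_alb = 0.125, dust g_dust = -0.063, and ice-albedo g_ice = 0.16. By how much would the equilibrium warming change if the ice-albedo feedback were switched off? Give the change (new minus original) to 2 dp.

-0.21 °C

Original: g = 0.222, ΔT = 0.958/(1−0.222) = 1.2314 °C.
Without ice-albedo: g' = 0.062, ΔT' = 0.958/(1−0.062) = 1.0213 °C.
Change = 1.0213 − 1.2314 = -0.21 °C.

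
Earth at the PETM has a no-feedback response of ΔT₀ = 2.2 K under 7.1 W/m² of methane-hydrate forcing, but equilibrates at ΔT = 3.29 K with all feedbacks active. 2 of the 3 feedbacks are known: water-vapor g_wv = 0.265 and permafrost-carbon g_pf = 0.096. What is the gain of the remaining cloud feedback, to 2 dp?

Amplification A = ΔT/ΔT₀ = 3.29/2.2 = 1.495.
Total gain g = 1 − 1/A = 1 − 1/1.495 = 0.3311.
Known gains sum to 0.265 + 0.096 = 0.361.
g_cld = 0.3311 − 0.361 = -0.03.

-0.03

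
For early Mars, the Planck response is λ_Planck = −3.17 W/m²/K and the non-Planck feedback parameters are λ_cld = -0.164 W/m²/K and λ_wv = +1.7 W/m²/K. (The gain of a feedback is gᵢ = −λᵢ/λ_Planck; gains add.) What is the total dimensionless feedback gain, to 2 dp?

Convert to gains: g_cld = -0.164/3.17 = -0.05174; g_wv = 1.7/3.17 = 0.5363.
Total gain g = 0.48456.

0.48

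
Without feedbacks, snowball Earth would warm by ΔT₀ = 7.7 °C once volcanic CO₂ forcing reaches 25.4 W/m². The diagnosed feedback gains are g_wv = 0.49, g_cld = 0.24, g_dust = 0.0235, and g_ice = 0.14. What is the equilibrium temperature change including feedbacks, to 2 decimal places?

72.30 °C

Total gain g = 0.49 + 0.24 + 0.0235 + 0.14 = 0.8935.
Amplification A = 1/(1 − 0.8935) = 9.39.
ΔT = 7.7 × 9.39 = 72.30 °C.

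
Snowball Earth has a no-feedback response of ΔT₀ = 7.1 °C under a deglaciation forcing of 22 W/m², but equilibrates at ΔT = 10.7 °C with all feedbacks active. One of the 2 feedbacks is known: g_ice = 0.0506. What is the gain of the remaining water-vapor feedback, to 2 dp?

Amplification A = ΔT/ΔT₀ = 10.7/7.1 = 1.507.
Total gain g = 1 − 1/A = 1 − 1/1.507 = 0.3364.
The known gain is 0.0506.
g_wv = 0.3364 − 0.0506 = 0.29.

0.29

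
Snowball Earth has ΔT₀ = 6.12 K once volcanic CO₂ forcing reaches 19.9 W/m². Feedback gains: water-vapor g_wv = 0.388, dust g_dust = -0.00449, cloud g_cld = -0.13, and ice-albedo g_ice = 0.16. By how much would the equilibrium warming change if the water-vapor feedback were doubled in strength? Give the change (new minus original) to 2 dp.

20.40 K

Original: g = 0.41351, ΔT = 6.12/(1−0.41351) = 10.4350 K.
With doubled water-vapor: g' = 0.80151, ΔT' = 6.12/(1−0.80151) = 30.8328 K.
Change = 30.8328 − 10.4350 = 20.40 K.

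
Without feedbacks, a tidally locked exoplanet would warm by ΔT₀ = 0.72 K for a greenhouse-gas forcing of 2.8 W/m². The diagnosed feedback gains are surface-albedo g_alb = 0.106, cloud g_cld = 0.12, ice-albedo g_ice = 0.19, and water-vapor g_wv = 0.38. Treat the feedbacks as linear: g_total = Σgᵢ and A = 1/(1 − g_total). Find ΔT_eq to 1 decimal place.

Total gain g = 0.106 + 0.12 + 0.19 + 0.38 = 0.796.
Amplification A = 1/(1 − 0.796) = 4.902.
ΔT = 0.72 × 4.902 = 3.5 K.

3.5 K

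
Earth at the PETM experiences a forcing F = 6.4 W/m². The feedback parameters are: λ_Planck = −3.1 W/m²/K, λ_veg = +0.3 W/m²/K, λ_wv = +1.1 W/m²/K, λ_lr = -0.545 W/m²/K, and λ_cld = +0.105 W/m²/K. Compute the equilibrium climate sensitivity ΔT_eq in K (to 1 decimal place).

Net feedback parameter λ = (−3.1) + (+0.3) + (+1.1) + (-0.545) + (+0.105) = -2.14 W/m²/K.
ΔT = −F/λ = −6.4/(-2.14) = 3.0 K.

3.0 K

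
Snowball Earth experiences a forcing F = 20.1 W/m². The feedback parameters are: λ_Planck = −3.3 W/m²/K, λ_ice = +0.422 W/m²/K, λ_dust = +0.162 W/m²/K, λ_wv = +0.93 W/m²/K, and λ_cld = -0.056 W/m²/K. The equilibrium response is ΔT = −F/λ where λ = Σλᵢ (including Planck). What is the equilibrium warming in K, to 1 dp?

10.9 K

Net feedback parameter λ = (−3.3) + (+0.422) + (+0.162) + (+0.93) + (-0.056) = -1.842 W/m²/K.
ΔT = −F/λ = −20.1/(-1.842) = 10.9 K.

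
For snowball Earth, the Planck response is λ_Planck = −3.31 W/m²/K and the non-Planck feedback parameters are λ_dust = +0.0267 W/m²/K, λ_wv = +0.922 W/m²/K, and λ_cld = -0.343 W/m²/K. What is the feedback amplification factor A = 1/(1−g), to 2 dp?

Convert to gains: g_dust = 0.0267/3.31 = 0.008066; g_wv = 0.922/3.31 = 0.2785; g_cld = -0.343/3.31 = -0.1036.
Total gain g = 0.182966.
A = 1/(1 − 0.182966) = 1.22.

1.22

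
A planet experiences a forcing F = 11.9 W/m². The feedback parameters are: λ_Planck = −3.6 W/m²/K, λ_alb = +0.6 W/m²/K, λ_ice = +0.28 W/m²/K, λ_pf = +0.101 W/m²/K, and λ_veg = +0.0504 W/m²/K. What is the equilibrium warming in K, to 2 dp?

Net feedback parameter λ = (−3.6) + (+0.6) + (+0.28) + (+0.101) + (+0.0504) = -2.5686 W/m²/K.
ΔT = −F/λ = −11.9/(-2.5686) = 4.63 K.

4.63 K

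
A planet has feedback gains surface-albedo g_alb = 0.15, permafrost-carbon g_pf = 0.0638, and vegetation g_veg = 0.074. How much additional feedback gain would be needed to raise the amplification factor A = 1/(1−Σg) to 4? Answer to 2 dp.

0.46

Current total gain = 0.2878.
Target gain for A = 4: g* = 1 − 1/4 = 0.75.
Additional gain needed = 0.75 − 0.2878 = 0.46.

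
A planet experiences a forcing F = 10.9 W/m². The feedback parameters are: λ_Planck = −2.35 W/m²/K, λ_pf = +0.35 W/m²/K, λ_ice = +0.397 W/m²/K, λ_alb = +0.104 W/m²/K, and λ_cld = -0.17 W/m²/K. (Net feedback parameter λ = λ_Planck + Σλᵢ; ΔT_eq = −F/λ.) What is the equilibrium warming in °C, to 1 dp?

6.5 °C

Net feedback parameter λ = (−2.35) + (+0.35) + (+0.397) + (+0.104) + (-0.17) = -1.669 W/m²/K.
ΔT = −F/λ = −10.9/(-1.669) = 6.5 °C.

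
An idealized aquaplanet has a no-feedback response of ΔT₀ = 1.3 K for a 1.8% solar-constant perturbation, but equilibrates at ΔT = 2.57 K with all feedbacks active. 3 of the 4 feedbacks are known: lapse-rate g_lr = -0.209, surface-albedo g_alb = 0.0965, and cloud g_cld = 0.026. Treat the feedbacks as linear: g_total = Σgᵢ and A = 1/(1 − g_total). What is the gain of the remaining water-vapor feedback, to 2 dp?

Amplification A = ΔT/ΔT₀ = 2.57/1.3 = 1.977.
Total gain g = 1 − 1/A = 1 − 1/1.977 = 0.4942.
Known gains sum to -0.209 + 0.0965 + 0.026 = -0.0865.
g_wv = 0.4942 + 0.0865 = 0.58.

0.58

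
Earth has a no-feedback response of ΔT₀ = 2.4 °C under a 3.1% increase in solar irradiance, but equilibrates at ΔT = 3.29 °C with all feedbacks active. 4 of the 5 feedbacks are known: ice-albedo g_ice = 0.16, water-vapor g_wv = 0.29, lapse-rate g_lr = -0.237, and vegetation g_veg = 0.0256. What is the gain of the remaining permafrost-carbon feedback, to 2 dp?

0.03

Amplification A = ΔT/ΔT₀ = 3.29/2.4 = 1.371.
Total gain g = 1 − 1/A = 1 − 1/1.371 = 0.2706.
Known gains sum to 0.16 + 0.29 − 0.237 + 0.0256 = 0.2386.
g_pf = 0.2706 − 0.2386 = 0.03.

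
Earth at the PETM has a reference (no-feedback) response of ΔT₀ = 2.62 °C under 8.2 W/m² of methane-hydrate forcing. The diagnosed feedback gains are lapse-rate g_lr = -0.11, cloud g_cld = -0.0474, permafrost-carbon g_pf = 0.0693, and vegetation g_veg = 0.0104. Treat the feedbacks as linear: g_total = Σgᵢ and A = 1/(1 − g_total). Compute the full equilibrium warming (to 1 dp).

Total gain g = -0.11 − 0.0474 + 0.0693 + 0.0104 = -0.0777.
Amplification A = 1/(1 + 0.0777) = 0.9279.
ΔT = 2.62 × 0.9279 = 2.4 °C.

2.4 °C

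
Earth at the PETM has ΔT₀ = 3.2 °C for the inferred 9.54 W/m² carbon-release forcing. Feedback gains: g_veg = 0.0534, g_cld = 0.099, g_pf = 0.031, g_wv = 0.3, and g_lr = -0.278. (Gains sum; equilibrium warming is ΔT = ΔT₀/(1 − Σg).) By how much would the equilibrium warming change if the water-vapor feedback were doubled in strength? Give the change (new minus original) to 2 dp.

Original: g = 0.2054, ΔT = 3.2/(1−0.2054) = 4.0272 °C.
With doubled water-vapor: g' = 0.5054, ΔT' = 3.2/(1−0.5054) = 6.4699 °C.
Change = 6.4699 − 4.0272 = 2.44 °C.

2.44 °C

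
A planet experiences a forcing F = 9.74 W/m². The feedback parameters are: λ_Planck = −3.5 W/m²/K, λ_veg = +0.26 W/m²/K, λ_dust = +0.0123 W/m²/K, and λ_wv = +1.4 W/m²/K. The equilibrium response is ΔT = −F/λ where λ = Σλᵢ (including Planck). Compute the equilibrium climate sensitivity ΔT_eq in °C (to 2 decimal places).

5.33 °C

Net feedback parameter λ = (−3.5) + (+0.26) + (+0.0123) + (+1.4) = -1.8277 W/m²/K.
ΔT = −F/λ = −9.74/(-1.8277) = 5.33 °C.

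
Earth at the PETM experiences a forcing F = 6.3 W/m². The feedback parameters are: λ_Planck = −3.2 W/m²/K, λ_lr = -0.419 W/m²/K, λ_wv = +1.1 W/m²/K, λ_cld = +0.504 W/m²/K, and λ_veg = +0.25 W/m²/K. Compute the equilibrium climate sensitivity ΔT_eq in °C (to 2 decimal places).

3.57 °C

Net feedback parameter λ = (−3.2) + (-0.419) + (+1.1) + (+0.504) + (+0.25) = -1.765 W/m²/K.
ΔT = −F/λ = −6.3/(-1.765) = 3.57 °C.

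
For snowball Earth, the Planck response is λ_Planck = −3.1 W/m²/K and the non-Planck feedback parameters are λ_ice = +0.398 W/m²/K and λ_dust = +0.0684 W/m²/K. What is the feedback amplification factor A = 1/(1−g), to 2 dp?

Convert to gains: g_ice = 0.398/3.1 = 0.1284; g_dust = 0.0684/3.1 = 0.02206.
Total gain g = 0.15046.
A = 1/(1 − 0.15046) = 1.18.

1.18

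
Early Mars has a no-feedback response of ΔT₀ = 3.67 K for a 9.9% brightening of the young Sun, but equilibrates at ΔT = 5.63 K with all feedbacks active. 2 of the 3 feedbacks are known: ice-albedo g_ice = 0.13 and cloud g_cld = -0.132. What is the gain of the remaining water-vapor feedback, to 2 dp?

Amplification A = ΔT/ΔT₀ = 5.63/3.67 = 1.534.
Total gain g = 1 − 1/A = 1 − 1/1.534 = 0.3481.
Known gains sum to 0.13 − 0.132 = -0.002.
g_wv = 0.3481 + 0.002 = 0.35.

0.35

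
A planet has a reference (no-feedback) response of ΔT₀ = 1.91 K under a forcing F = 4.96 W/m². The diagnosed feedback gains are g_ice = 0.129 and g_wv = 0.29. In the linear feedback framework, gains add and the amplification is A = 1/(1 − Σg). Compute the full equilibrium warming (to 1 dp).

3.3 K

Total gain g = 0.129 + 0.29 = 0.419.
Amplification A = 1/(1 − 0.419) = 1.721.
ΔT = 1.91 × 1.721 = 3.3 K.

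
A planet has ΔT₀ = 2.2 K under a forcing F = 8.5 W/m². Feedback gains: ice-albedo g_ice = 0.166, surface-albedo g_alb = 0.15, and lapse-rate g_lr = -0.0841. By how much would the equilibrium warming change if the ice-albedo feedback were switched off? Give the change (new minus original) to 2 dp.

Original: g = 0.2319, ΔT = 2.2/(1−0.2319) = 2.8642 K.
Without ice-albedo: g' = 0.0659, ΔT' = 2.2/(1−0.0659) = 2.3552 K.
Change = 2.3552 − 2.8642 = -0.51 K.

-0.51 K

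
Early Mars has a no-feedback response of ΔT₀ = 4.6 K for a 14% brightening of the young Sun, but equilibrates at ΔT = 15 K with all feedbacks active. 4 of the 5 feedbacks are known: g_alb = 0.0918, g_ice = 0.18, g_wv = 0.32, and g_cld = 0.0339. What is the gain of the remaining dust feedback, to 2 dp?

0.07

Amplification A = ΔT/ΔT₀ = 15/4.6 = 3.261.
Total gain g = 1 − 1/A = 1 − 1/3.261 = 0.6933.
Known gains sum to 0.0918 + 0.18 + 0.32 + 0.0339 = 0.6257.
g_dust = 0.6933 − 0.6257 = 0.07.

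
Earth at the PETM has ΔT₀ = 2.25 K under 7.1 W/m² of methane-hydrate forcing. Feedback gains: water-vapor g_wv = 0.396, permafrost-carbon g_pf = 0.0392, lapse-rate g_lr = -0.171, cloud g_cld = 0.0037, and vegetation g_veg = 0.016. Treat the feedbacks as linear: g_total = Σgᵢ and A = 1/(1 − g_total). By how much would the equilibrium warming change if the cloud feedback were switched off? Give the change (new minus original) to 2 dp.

Original: g = 0.2839, ΔT = 2.25/(1−0.2839) = 3.1420 K.
Without cloud: g' = 0.2802, ΔT' = 2.25/(1−0.2802) = 3.1259 K.
Change = 3.1259 − 3.1420 = -0.02 K.

-0.02 K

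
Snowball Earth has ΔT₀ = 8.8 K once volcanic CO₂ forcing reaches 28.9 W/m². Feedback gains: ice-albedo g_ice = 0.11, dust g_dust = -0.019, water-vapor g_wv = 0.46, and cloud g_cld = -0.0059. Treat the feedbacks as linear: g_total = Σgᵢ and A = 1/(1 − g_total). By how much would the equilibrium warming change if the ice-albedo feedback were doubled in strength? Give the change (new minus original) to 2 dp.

Original: g = 0.5451, ΔT = 8.8/(1−0.5451) = 19.3449 K.
With doubled ice-albedo: g' = 0.6551, ΔT' = 8.8/(1−0.6551) = 25.5146 K.
Change = 25.5146 − 19.3449 = 6.17 K.

6.17 K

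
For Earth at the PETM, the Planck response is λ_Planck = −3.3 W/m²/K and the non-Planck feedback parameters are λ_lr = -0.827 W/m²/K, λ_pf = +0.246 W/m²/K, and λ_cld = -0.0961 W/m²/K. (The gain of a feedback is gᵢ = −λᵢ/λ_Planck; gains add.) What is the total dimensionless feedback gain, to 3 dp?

Convert to gains: g_lr = -0.827/3.3 = -0.2506; g_pf = 0.246/3.3 = 0.07455; g_cld = -0.0961/3.3 = -0.02912.
Total gain g = -0.20517.

-0.205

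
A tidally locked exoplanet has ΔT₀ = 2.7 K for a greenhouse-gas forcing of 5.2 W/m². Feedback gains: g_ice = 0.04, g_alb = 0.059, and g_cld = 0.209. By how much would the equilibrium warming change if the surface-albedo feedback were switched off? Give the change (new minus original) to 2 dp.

-0.31 K

Original: g = 0.308, ΔT = 2.7/(1−0.308) = 3.9017 K.
Without surface-albedo: g' = 0.249, ΔT' = 2.7/(1−0.249) = 3.5952 K.
Change = 3.5952 − 3.9017 = -0.31 K.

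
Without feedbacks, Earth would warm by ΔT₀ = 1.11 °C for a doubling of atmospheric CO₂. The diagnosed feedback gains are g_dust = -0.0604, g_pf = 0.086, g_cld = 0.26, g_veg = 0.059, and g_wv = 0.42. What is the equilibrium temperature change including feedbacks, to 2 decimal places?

4.72 °C

Total gain g = -0.0604 + 0.086 + 0.26 + 0.059 + 0.42 = 0.7646.
Amplification A = 1/(1 − 0.7646) = 4.248.
ΔT = 1.11 × 4.248 = 4.72 °C.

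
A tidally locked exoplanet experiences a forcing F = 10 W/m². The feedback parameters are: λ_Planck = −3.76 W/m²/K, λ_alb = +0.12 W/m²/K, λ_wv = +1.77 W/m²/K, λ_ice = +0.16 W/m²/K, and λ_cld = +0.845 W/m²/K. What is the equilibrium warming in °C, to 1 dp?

Net feedback parameter λ = (−3.76) + (+0.12) + (+1.77) + (+0.16) + (+0.845) = -0.865 W/m²/K.
ΔT = −F/λ = −10/(-0.865) = 11.6 °C.

11.6 °C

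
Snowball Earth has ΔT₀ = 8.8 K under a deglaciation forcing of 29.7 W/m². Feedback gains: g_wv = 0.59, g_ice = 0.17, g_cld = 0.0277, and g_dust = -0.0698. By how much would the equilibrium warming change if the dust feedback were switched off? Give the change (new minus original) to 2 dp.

10.26 K

Original: g = 0.7179, ΔT = 8.8/(1−0.7179) = 31.1946 K.
Without dust: g' = 0.7877, ΔT' = 8.8/(1−0.7877) = 41.4508 K.
Change = 41.4508 − 31.1946 = 10.26 K.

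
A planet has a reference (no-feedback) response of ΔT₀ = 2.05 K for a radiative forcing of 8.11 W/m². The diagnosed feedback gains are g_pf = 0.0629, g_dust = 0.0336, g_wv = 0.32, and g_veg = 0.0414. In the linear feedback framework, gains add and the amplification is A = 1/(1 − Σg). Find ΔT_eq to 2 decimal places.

3.78 K

Total gain g = 0.0629 + 0.0336 + 0.32 + 0.0414 = 0.4579.
Amplification A = 1/(1 − 0.4579) = 1.845.
ΔT = 2.05 × 1.845 = 3.78 K.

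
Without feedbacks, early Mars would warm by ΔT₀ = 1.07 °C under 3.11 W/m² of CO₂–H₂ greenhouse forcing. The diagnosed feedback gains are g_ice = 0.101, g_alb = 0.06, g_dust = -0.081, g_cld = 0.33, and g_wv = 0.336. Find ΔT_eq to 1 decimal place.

Total gain g = 0.101 + 0.06 − 0.081 + 0.33 + 0.336 = 0.746.
Amplification A = 1/(1 − 0.746) = 3.937.
ΔT = 1.07 × 3.937 = 4.2 °C.

4.2 °C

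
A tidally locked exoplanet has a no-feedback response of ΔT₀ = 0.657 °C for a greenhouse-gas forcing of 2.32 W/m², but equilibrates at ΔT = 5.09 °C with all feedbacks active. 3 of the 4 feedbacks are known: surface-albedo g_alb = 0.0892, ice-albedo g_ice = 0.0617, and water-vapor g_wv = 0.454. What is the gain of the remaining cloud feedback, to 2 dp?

Amplification A = ΔT/ΔT₀ = 5.09/0.657 = 7.747.
Total gain g = 1 − 1/A = 1 − 1/7.747 = 0.8709.
Known gains sum to 0.0892 + 0.0617 + 0.454 = 0.6049.
g_cld = 0.8709 − 0.6049 = 0.27.

0.27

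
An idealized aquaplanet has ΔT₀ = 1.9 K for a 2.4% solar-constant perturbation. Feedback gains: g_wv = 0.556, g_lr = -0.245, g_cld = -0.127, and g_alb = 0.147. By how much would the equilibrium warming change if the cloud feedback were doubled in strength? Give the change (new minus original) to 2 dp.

-0.45 K

Original: g = 0.331, ΔT = 1.9/(1−0.331) = 2.8401 K.
With doubled cloud: g' = 0.204, ΔT' = 1.9/(1−0.204) = 2.3869 K.
Change = 2.3869 − 2.8401 = -0.45 K.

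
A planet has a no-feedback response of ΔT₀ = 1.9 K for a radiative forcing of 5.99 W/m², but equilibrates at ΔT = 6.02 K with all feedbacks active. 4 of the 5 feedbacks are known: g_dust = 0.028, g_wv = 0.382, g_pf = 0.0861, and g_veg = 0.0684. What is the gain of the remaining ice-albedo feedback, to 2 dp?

0.12

Amplification A = ΔT/ΔT₀ = 6.02/1.9 = 3.168.
Total gain g = 1 − 1/A = 1 − 1/3.168 = 0.6843.
Known gains sum to 0.028 + 0.382 + 0.0861 + 0.0684 = 0.5645.
g_ice = 0.6843 − 0.5645 = 0.12.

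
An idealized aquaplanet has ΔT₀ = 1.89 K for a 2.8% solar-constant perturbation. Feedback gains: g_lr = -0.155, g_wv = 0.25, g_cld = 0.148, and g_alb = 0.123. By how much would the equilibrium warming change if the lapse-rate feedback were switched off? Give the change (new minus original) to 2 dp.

0.96 K

Original: g = 0.366, ΔT = 1.89/(1−0.366) = 2.9811 K.
Without lapse-rate: g' = 0.521, ΔT' = 1.89/(1−0.521) = 3.9457 K.
Change = 3.9457 − 2.9811 = 0.96 K.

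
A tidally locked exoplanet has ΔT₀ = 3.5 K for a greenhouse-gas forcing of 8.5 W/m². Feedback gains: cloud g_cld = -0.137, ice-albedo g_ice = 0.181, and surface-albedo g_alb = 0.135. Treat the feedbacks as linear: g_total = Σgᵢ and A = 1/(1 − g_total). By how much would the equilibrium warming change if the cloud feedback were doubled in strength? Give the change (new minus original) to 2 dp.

Original: g = 0.179, ΔT = 3.5/(1−0.179) = 4.2631 K.
With doubled cloud: g' = 0.042, ΔT' = 3.5/(1−0.042) = 3.6534 K.
Change = 3.6534 − 4.2631 = -0.61 K.

-0.61 K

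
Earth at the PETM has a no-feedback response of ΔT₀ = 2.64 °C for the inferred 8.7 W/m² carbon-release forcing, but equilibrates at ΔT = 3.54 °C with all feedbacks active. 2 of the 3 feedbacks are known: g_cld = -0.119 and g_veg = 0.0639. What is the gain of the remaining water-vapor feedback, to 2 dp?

0.31

Amplification A = ΔT/ΔT₀ = 3.54/2.64 = 1.341.
Total gain g = 1 − 1/A = 1 − 1/1.341 = 0.2543.
Known gains sum to -0.119 + 0.0639 = -0.0551.
g_wv = 0.2543 + 0.0551 = 0.31.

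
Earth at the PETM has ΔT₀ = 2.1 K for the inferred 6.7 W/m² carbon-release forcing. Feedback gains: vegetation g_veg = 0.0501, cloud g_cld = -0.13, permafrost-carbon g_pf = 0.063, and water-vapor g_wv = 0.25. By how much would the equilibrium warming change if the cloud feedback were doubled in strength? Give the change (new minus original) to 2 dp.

-0.40 K

Original: g = 0.2331, ΔT = 2.1/(1−0.2331) = 2.7383 K.
With doubled cloud: g' = 0.1031, ΔT' = 2.1/(1−0.1031) = 2.3414 K.
Change = 2.3414 − 2.7383 = -0.40 K.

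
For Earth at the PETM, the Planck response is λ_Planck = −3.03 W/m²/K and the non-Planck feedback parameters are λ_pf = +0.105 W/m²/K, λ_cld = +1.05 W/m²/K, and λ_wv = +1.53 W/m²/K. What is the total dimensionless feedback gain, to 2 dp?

Convert to gains: g_pf = 0.105/3.03 = 0.03465; g_cld = 1.05/3.03 = 0.3465; g_wv = 1.53/3.03 = 0.505.
Total gain g = 0.88615.

0.89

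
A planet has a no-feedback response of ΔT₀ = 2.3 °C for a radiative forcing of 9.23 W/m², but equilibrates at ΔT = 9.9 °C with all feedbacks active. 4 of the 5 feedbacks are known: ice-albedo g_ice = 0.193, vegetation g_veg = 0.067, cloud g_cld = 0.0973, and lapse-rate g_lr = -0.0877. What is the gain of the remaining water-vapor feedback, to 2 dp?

0.50

Amplification A = ΔT/ΔT₀ = 9.9/2.3 = 4.304.
Total gain g = 1 − 1/A = 1 − 1/4.304 = 0.7677.
Known gains sum to 0.193 + 0.067 + 0.0973 − 0.0877 = 0.2696.
g_wv = 0.7677 − 0.2696 = 0.50.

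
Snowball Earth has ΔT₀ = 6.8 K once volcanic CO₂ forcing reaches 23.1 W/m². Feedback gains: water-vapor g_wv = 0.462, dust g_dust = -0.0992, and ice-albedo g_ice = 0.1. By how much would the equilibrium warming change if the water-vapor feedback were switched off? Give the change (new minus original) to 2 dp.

Original: g = 0.4628, ΔT = 6.8/(1−0.4628) = 12.6582 K.
Without water-vapor: g' = 0.0008, ΔT' = 6.8/(1−0.0008) = 6.8054 K.
Change = 6.8054 − 12.6582 = -5.85 K.

-5.85 K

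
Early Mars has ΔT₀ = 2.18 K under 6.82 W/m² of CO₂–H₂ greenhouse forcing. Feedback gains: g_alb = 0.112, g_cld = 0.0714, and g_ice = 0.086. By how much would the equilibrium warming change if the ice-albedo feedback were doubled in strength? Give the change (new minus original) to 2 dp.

0.40 K

Original: g = 0.2694, ΔT = 2.18/(1−0.2694) = 2.9838 K.
With doubled ice-albedo: g' = 0.3554, ΔT' = 2.18/(1−0.3554) = 3.3819 K.
Change = 3.3819 − 2.9838 = 0.40 K.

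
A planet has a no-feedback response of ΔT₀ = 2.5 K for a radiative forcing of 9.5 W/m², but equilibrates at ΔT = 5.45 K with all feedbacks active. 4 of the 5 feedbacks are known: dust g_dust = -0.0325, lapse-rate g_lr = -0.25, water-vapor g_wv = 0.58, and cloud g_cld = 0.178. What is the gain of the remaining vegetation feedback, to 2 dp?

Amplification A = ΔT/ΔT₀ = 5.45/2.5 = 2.18.
Total gain g = 1 − 1/A = 1 − 1/2.18 = 0.5413.
Known gains sum to -0.0325 − 0.25 + 0.58 + 0.178 = 0.4755.
g_veg = 0.5413 − 0.4755 = 0.07.

0.07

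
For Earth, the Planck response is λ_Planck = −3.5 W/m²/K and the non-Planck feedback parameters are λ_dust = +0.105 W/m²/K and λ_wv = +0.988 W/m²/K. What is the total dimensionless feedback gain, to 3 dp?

Convert to gains: g_dust = 0.105/3.5 = 0.03; g_wv = 0.988/3.5 = 0.2823.
Total gain g = 0.3123.

0.312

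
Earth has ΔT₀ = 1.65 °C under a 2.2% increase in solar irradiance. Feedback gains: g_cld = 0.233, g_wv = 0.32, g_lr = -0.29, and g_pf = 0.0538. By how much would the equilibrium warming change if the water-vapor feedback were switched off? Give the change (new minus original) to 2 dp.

-0.77 °C

Original: g = 0.3168, ΔT = 1.65/(1−0.3168) = 2.4151 °C.
Without water-vapor: g' = -0.0032, ΔT' = 1.65/(1+0.0032) = 1.6447 °C.
Change = 1.6447 − 2.4151 = -0.77 °C.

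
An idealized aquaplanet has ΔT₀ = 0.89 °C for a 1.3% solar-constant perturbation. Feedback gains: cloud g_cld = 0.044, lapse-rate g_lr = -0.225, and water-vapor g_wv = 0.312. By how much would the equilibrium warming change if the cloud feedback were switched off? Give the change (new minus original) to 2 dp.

-0.05 °C

Original: g = 0.131, ΔT = 0.89/(1−0.131) = 1.0242 °C.
Without cloud: g' = 0.087, ΔT' = 0.89/(1−0.087) = 0.9748 °C.
Change = 0.9748 − 1.0242 = -0.05 °C.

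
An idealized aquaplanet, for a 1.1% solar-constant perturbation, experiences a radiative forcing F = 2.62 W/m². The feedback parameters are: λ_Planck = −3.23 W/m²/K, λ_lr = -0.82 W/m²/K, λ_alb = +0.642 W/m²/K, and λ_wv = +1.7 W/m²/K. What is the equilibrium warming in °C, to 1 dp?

Net feedback parameter λ = (−3.23) + (-0.82) + (+0.642) + (+1.7) = -1.708 W/m²/K.
ΔT = −F/λ = −2.62/(-1.708) = 1.5 °C.

1.5 °C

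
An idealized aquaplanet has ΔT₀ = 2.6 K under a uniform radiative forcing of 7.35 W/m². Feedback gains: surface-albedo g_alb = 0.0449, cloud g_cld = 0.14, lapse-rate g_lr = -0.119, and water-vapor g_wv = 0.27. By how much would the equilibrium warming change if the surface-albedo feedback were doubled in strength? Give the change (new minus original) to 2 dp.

0.28 K

Original: g = 0.3359, ΔT = 2.6/(1−0.3359) = 3.9151 K.
With doubled surface-albedo: g' = 0.3808, ΔT' = 2.6/(1−0.3808) = 4.1990 K.
Change = 4.1990 − 3.9151 = 0.28 K.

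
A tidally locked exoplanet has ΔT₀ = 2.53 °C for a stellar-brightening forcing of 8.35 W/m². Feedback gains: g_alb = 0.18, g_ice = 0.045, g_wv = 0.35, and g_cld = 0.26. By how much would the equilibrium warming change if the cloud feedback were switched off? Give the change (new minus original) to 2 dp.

-9.38 °C

Original: g = 0.835, ΔT = 2.53/(1−0.835) = 15.3333 °C.
Without cloud: g' = 0.575, ΔT' = 2.53/(1−0.575) = 5.9529 °C.
Change = 5.9529 − 15.3333 = -9.38 °C.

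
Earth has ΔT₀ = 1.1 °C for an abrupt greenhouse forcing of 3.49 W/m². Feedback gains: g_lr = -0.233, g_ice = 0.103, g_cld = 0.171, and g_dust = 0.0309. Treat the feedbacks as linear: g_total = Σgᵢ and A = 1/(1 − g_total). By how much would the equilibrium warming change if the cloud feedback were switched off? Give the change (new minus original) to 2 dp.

-0.18 °C

Original: g = 0.0719, ΔT = 1.1/(1−0.0719) = 1.1852 °C.
Without cloud: g' = -0.0991, ΔT' = 1.1/(1+0.0991) = 1.0008 °C.
Change = 1.0008 − 1.1852 = -0.18 °C.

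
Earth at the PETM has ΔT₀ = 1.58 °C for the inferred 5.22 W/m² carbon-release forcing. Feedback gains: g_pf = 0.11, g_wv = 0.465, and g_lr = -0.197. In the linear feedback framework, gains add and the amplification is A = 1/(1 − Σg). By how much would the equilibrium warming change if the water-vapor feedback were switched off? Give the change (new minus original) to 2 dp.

-1.09 °C

Original: g = 0.378, ΔT = 1.58/(1−0.378) = 2.5402 °C.
Without water-vapor: g' = -0.087, ΔT' = 1.58/(1+0.087) = 1.4535 °C.
Change = 1.4535 − 2.5402 = -1.09 °C.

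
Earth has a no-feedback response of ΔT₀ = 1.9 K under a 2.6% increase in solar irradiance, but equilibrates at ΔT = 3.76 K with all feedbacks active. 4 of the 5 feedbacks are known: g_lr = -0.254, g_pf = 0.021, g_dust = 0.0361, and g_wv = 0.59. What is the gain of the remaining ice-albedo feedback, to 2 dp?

Amplification A = ΔT/ΔT₀ = 3.76/1.9 = 1.979.
Total gain g = 1 − 1/A = 1 − 1/1.979 = 0.4947.
Known gains sum to -0.254 + 0.021 + 0.0361 + 0.59 = 0.3931.
g_ice = 0.4947 − 0.3931 = 0.10.

0.10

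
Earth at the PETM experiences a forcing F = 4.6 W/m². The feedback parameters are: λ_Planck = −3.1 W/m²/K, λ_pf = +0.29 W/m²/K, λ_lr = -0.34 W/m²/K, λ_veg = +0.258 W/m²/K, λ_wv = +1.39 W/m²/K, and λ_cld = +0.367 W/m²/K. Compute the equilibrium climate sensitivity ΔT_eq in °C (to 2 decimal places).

4.05 °C

Net feedback parameter λ = (−3.1) + (+0.29) + (-0.34) + (+0.258) + (+1.39) + (+0.367) = -1.135 W/m²/K.
ΔT = −F/λ = −4.6/(-1.135) = 4.05 °C.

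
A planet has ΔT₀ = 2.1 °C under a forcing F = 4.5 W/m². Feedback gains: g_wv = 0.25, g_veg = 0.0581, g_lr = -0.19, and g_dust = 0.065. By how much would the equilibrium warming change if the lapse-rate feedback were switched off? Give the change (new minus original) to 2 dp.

Original: g = 0.1831, ΔT = 2.1/(1−0.1831) = 2.5707 °C.
Without lapse-rate: g' = 0.3731, ΔT' = 2.1/(1−0.3731) = 3.3498 °C.
Change = 3.3498 − 2.5707 = 0.78 °C.

0.78 °C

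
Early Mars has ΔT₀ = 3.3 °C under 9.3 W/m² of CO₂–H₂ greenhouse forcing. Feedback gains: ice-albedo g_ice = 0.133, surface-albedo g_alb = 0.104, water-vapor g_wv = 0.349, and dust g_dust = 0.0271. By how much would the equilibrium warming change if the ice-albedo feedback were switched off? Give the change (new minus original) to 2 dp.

-2.18 °C

Original: g = 0.6131, ΔT = 3.3/(1−0.6131) = 8.5293 °C.
Without ice-albedo: g' = 0.4801, ΔT' = 3.3/(1−0.4801) = 6.3474 °C.
Change = 6.3474 − 8.5293 = -2.18 °C.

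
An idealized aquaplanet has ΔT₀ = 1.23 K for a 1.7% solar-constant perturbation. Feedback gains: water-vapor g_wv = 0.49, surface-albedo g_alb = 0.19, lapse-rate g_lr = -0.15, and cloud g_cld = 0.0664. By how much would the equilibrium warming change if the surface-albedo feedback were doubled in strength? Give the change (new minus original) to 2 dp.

2.71 K

Original: g = 0.5964, ΔT = 1.23/(1−0.5964) = 3.0476 K.
With doubled surface-albedo: g' = 0.7864, ΔT' = 1.23/(1−0.7864) = 5.7584 K.
Change = 5.7584 − 3.0476 = 2.71 K.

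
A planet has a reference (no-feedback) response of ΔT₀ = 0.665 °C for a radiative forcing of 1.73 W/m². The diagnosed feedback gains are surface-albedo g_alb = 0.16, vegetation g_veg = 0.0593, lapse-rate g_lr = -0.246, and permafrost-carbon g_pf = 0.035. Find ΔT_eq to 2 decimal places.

Total gain g = 0.16 + 0.0593 − 0.246 + 0.035 = 0.0083.
Amplification A = 1/(1 − 0.0083) = 1.008.
ΔT = 0.665 × 1.008 = 0.67 °C.

0.67 °C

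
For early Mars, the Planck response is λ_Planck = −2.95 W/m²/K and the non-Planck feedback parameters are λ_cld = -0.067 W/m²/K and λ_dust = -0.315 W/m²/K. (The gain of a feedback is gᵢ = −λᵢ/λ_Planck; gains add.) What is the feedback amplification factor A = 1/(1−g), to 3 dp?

0.885

Convert to gains: g_cld = -0.067/2.95 = -0.02271; g_dust = -0.315/2.95 = -0.1068.
Total gain g = -0.12951.
A = 1/(1 + 0.12951) = 0.885.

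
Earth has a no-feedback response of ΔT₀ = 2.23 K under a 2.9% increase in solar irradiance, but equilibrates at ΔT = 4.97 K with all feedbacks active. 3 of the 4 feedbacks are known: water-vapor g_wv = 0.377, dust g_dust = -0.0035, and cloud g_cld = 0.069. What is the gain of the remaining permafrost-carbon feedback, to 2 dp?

Amplification A = ΔT/ΔT₀ = 4.97/2.23 = 2.229.
Total gain g = 1 − 1/A = 1 − 1/2.229 = 0.5514.
Known gains sum to 0.377 − 0.0035 + 0.069 = 0.4425.
g_pf = 0.5514 − 0.4425 = 0.11.

0.11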